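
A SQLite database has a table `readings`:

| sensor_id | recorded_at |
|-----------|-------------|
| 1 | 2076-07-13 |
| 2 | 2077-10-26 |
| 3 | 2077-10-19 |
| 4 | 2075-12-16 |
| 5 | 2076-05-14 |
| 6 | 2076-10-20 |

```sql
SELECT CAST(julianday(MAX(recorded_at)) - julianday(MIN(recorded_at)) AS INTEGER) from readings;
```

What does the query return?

680

MIN = 2075-12-16, MAX = 2077-10-26.
15 days remain in December 2075 after the 16th (31 − 16).
Full months from January 2076 through September 2077 contribute their day counts.
Then 26 days into October 2077.
Total: 15 + 31 + 29 + 31 + 30 + 31 + 30 + 31 + 31 + 30 + 31 + 30 + 31 + 31 + 28 + 31 + 30 + 31 + 30 + 31 + 31 + 30 + 26 = 680.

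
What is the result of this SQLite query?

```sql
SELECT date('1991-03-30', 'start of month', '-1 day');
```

1991-02-28

`start of month` rewinds 1991-03-30 to 1991-03-01.
Going back 1 day from 1991-03-01 reaches 1991-02-28 (last day of February, 28 days).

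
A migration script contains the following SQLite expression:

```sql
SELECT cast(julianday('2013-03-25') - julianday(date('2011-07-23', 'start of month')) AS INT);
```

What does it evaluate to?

633

`start of month` rewinds 2011-07-23 to 2011-07-01.
30 days remain in July 2011 after the 1st (31 − 1).
Full months from August 2011 through February 2013 contribute their day counts.
Then 25 days into March 2013.
Total: 30 + 31 + 30 + 31 + 30 + 31 + 31 + 29 + 31 + 30 + 31 + 30 + 31 + 31 + 30 + 31 + 30 + 31 + 31 + 28 + 25 = 633.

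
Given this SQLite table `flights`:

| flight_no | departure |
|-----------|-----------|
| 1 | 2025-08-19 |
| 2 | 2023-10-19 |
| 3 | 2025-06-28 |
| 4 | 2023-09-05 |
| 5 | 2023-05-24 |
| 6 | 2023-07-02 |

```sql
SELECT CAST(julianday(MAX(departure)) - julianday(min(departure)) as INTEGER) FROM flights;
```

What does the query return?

MIN = 2023-05-24, MAX = 2025-08-19.
7 days remain in May 2023 after the 24th (31 − 24).
Full months from June 2023 through July 2025 contribute their day counts.
Then 19 days into August 2025.
Total: 7 + 30 + 31 + 31 + 30 + 31 + 30 + 31 + 31 + 29 + 31 + 30 + 31 + 30 + 31 + 31 + 30 + 31 + 30 + 31 + 31 + 28 + 31 + 30 + 31 + 30 + 31 + 19 = 818.

818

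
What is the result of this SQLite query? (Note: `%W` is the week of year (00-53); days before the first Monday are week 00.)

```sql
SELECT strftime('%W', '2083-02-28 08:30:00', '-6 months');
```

First apply '-6 months': 2083-02-28 08:30:00 → 2082-08-28 08:30:00.
2082-08-28 is a Friday. SQLite's %W counts Mondays since the year started; the result is 34.

34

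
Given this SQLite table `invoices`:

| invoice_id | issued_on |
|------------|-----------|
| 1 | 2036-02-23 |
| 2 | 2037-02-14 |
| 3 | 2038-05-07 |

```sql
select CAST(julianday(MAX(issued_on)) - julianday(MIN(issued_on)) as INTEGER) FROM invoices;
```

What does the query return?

MIN = 2036-02-23, MAX = 2038-05-07.
6 days remain in February 2036 after the 23rd (29 − 23).
Full months from March 2036 through April 2038 contribute their day counts.
Then 7 days into May 2038.
Total: 6 + 31 + 30 + 31 + 30 + 31 + 31 + 30 + 31 + 30 + 31 + 31 + 28 + 31 + 30 + 31 + 30 + 31 + 31 + 30 + 31 + 30 + 31 + 31 + 28 + 31 + 30 + 7 = 804.

804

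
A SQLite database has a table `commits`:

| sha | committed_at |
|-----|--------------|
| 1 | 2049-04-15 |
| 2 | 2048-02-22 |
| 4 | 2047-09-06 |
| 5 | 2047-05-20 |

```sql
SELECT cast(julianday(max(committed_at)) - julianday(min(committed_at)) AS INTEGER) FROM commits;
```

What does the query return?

MIN = 2047-05-20, MAX = 2049-04-15.
11 days remain in May 2047 after the 20th (31 − 20).
Full months from June 2047 through March 2049 contribute their day counts.
Then 15 days into April 2049.
Total: 11 + 30 + 31 + 31 + 30 + 31 + 30 + 31 + 31 + 29 + 31 + 30 + 31 + 30 + 31 + 31 + 30 + 31 + 30 + 31 + 31 + 28 + 31 + 15 = 696.

696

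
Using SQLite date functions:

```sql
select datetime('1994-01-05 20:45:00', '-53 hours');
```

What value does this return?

-53 hours from 1994-01-05 20:45:00 is 1994-01-03 15:45:00 (crosses midnight).

1994-01-03 15:45:00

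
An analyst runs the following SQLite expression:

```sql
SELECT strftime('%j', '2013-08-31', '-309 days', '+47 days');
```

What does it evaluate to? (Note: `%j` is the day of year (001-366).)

First apply '-309 days', '+47 days': 2013-08-31 → 2012-12-12.
Day-of-year for 2012-12-12: days since 2012-01-01 inclusive = 347, zero-padded to 347.

347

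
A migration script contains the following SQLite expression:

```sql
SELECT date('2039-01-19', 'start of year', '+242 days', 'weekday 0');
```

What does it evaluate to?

`start of year` rewinds 2039-01-19 to 2039-01-01.
Applying '+242 days' to 2039-01-01: counting 242 days forward gives 2039-08-31.
`weekday 0` advances to the next Sunday; 2039-08-31 is a Wednesday, so it moves forward to 2039-09-04.

2039-09-04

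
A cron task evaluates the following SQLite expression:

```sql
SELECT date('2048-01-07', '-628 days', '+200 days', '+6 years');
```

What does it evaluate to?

2052-11-05

Applying '-628 days' to 2048-01-07: counting 628 days back gives 2046-04-19.
Applying '+200 days' to 2046-04-19: counting 200 days forward gives 2046-11-05.
Adding +6 years to 2046-11-05 gives 2052-11-05.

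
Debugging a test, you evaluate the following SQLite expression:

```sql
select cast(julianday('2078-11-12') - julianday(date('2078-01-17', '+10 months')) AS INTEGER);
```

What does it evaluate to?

Adding +10 months to 2078-01-17 gives 2078-11-17.
Both dates are in November 2078: 17 − 12 = 5.
The subtraction is earlier − later, so the result is −5 → -5.

-5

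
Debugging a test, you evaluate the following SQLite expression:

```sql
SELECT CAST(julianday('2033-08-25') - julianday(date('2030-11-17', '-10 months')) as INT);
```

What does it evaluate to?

Adding -10 months to 2030-11-17 gives 2030-01-17.
14 days remain in January 2030 after the 17th (31 − 17).
Full months from February 2030 through July 2033 contribute their day counts.
Then 25 days into August 2033.
Total: 14 + 28 + 31 + 30 + 31 + 30 + 31 + 31 + 30 + 31 + 30 + 31 + 31 + 28 + 31 + 30 + 31 + 30 + 31 + 31 + 30 + 31 + 30 + 31 + 31 + 29 + 31 + 30 + 31 + 30 + 31 + 31 + 30 + 31 + 30 + 31 + 31 + 28 + 31 + 30 + 31 + 30 + 31 + 25 = 1316.

1316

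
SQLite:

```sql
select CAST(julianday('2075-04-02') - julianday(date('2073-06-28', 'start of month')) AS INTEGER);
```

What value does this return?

670

`start of month` rewinds 2073-06-28 to 2073-06-01.
29 days remain in June 2073 after the 1st (30 − 1).
Full months from July 2073 through March 2075 contribute their day counts.
Then 2 days into April 2075.
Total: 29 + 31 + 31 + 30 + 31 + 30 + 31 + 31 + 28 + 31 + 30 + 31 + 30 + 31 + 31 + 30 + 31 + 30 + 31 + 31 + 28 + 31 + 2 = 670.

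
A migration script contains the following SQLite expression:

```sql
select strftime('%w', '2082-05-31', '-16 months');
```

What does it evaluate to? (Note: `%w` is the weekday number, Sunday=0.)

First apply '-16 months': 2082-05-31 → 2081-01-31.
2081-01-31 is a Friday; with Sunday=0 that is 5.

5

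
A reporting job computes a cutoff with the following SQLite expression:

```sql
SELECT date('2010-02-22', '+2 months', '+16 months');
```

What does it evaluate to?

2011-08-22

Adding +2 months to 2010-02-22 gives 2010-04-22.
Adding +16 months to 2010-04-22 gives 2011-08-22.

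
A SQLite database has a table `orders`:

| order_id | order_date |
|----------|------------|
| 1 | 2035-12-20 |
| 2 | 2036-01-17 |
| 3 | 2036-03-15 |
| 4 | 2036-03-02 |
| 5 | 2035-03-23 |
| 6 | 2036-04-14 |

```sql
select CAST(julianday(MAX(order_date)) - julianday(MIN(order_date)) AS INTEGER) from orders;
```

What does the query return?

MIN = 2035-03-23, MAX = 2036-04-14.
8 days remain in March 2035 after the 23rd (31 − 23).
Full months from April 2035 through March 2036 contribute their day counts.
Then 14 days into April 2036.
Total: 8 + 30 + 31 + 30 + 31 + 31 + 30 + 31 + 30 + 31 + 31 + 29 + 31 + 14 = 388.

388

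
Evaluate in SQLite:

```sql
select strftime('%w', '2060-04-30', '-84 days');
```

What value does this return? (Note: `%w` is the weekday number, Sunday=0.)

First apply '-84 days': 2060-04-30 → 2060-02-06.
2060-02-06 is a Friday; with Sunday=0 that is 5.

5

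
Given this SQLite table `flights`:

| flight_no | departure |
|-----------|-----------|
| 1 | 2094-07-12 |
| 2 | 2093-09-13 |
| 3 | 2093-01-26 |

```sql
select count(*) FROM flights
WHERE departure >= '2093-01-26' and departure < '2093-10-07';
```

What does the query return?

2

Rows in [2093-01-26, 2093-10-07): 2093-09-13, 2093-01-26 → 2 rows.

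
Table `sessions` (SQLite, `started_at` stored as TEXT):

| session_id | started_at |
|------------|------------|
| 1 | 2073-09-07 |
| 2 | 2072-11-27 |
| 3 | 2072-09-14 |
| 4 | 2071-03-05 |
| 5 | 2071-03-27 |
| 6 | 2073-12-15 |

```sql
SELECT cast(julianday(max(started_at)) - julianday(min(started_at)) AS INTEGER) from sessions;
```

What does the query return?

1016

MIN = 2071-03-05, MAX = 2073-12-15.
26 days remain in March 2071 after the 5th (31 − 5).
Full months from April 2071 through November 2073 contribute their day counts.
Then 15 days into December 2073.
Total: 26 + 30 + 31 + 30 + 31 + 31 + 30 + 31 + 30 + 31 + 31 + 29 + 31 + 30 + 31 + 30 + 31 + 31 + 30 + 31 + 30 + 31 + 31 + 28 + 31 + 30 + 31 + 30 + 31 + 31 + 30 + 31 + 30 + 15 = 1016.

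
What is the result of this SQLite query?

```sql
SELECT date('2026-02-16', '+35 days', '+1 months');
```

2026-04-23

February 2026 has 28 days; 12 remain after the 16th, so 13 days reach 2026-03-01.
Advancing 22 more days within March lands on 2026-03-23.
Adding +1 month to 2026-03-23 gives 2026-04-23.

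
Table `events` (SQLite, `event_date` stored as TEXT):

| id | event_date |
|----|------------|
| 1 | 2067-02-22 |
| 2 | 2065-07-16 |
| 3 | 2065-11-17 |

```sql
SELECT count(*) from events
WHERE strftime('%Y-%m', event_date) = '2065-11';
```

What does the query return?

1

Rows with year-month 2065-11: 2065-11-17 → 1.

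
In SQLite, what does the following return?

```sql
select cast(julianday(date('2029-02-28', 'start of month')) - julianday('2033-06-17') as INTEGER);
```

`start of month` rewinds 2029-02-28 to 2029-02-01.
27 days remain in February 2029 after the 1st (28 − 1).
Full months from March 2029 through May 2033 contribute their day counts.
Then 17 days into June 2033.
Total: 27 + 31 + 30 + 31 + 30 + 31 + 31 + 30 + 31 + 30 + 31 + 31 + 28 + 31 + 30 + 31 + 30 + 31 + 31 + 30 + 31 + 30 + 31 + 31 + 28 + 31 + 30 + 31 + 30 + 31 + 31 + 30 + 31 + 30 + 31 + 31 + 29 + 31 + 30 + 31 + 30 + 31 + 31 + 30 + 31 + 30 + 31 + 31 + 28 + 31 + 30 + 31 + 17 = 1597.
The subtraction is earlier − later, so the result is −1597 → -1597.

-1597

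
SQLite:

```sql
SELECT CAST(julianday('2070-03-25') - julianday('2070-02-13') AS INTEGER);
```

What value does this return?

40

15 days remain in February 2070 after the 13th (28 − 13).
Then 25 days into March 2070.
Total: 15 + 25 = 40.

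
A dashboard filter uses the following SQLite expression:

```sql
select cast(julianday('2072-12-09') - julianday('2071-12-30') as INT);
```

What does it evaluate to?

345

1 day remains in December 2071 after the 30th (31 − 30).
Full months from January 2072 through November 2072 contribute their day counts.
Then 9 days into December 2072.
Total: 1 + 31 + 29 + 31 + 30 + 31 + 30 + 31 + 31 + 30 + 31 + 30 + 9 = 345.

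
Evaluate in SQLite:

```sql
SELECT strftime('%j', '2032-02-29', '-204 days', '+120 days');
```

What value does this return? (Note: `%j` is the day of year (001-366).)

First apply '-204 days', '+120 days': 2032-02-29 → 2031-12-07.
Day-of-year for 2031-12-07: days since 2031-01-01 inclusive = 341, zero-padded to 341.

341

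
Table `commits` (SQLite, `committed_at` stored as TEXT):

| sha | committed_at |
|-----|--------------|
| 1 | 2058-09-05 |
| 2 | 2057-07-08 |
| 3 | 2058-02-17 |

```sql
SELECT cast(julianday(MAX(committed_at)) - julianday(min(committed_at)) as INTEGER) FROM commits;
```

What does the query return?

MIN = 2057-07-08, MAX = 2058-09-05.
23 days remain in July 2057 after the 8th (31 − 8).
Full months from August 2057 through August 2058 contribute their day counts.
Then 5 days into September 2058.
Total: 23 + 31 + 30 + 31 + 30 + 31 + 31 + 28 + 31 + 30 + 31 + 30 + 31 + 31 + 5 = 424.

424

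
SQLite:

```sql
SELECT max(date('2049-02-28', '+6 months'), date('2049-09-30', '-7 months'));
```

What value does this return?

2049-08-28

date('2049-02-28', '+6 months') → 2049-08-28.
date('2049-09-30', '-7 months') → 2049-03-02.
Later of the two is 2049-08-28.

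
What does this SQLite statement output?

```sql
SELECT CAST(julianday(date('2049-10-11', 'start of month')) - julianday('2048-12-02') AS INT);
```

`start of month` rewinds 2049-10-11 to 2049-10-01.
29 days remain in December 2048 after the 2nd (31 − 2).
Full months from January 2049 through September 2049 contribute their day counts.
Then 1 day into October 2049.
Total: 29 + 31 + 28 + 31 + 30 + 31 + 30 + 31 + 31 + 30 + 1 = 303.

303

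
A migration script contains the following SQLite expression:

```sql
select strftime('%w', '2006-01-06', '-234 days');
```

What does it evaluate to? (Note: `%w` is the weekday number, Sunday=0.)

2

First apply '-234 days': 2006-01-06 → 2005-05-17.
2005-05-17 is a Tuesday; with Sunday=0 that is 2.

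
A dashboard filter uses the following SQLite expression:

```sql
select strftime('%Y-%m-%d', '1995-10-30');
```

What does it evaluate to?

1995-10-30

`%Y-%m-%d` extracts the ISO date: 1995-10-30.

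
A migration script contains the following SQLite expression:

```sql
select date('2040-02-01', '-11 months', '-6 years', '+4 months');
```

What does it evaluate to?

2033-07-01

Adding -11 months to 2040-02-01 gives 2039-03-01.
Adding -6 years to 2039-03-01 gives 2033-03-01.
Adding +4 months to 2033-03-01 gives 2033-07-01.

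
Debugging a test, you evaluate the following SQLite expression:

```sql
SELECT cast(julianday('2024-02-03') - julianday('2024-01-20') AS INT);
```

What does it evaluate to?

11 days remain in January 2024 after the 20th (31 − 20).
Then 3 days into February 2024.
Total: 11 + 3 = 14.

14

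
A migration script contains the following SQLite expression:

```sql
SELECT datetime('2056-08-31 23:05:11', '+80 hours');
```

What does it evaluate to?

+80 hours from 2056-08-31 23:05:11 is 2056-09-04 07:05:11 (crosses midnight).

2056-09-04 07:05:11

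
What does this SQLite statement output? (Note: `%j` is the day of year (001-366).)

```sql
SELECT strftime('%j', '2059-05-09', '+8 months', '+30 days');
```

039

First apply '+8 months', '+30 days': 2059-05-09 → 2060-02-08.
Day-of-year for 2060-02-08: days since 2060-01-01 inclusive = 39, zero-padded to 039.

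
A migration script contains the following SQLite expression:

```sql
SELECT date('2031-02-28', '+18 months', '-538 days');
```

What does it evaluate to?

2031-03-09

Adding +18 months to 2031-02-28 gives 2032-08-28.
Applying '-538 days' to 2032-08-28: counting 538 days back gives 2031-03-09.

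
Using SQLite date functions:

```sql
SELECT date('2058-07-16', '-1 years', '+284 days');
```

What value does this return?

2058-04-26

Adding -1 year to 2058-07-16 gives 2057-07-16.
Applying '+284 days' to 2057-07-16: counting 284 days forward gives 2058-04-26.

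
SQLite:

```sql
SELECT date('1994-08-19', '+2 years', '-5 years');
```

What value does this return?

1991-08-19

Adding +2 years to 1994-08-19 gives 1996-08-19.
Adding -5 years to 1996-08-19 gives 1991-08-19.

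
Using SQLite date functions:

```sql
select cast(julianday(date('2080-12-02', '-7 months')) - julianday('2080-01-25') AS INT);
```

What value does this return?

Adding -7 months to 2080-12-02 gives 2080-05-02.
6 days remain in January 2080 after the 25th (31 − 25).
February 2080: 29 days (leap year).
March 2080: 31 days.
April 2080: 30 days.
Then 2 days into May 2080.
Total: 6 + 29 + 31 + 30 + 2 = 98.

98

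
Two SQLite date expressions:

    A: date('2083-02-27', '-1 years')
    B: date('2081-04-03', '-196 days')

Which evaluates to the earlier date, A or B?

A = 2082-02-27.
B = 2080-09-19.
B is earlier.

B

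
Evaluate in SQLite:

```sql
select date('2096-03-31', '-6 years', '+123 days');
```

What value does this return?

Adding -6 years to 2096-03-31 gives 2090-03-31.
Applying '+123 days' to 2090-03-31: counting 123 days forward gives 2090-08-01.

2090-08-01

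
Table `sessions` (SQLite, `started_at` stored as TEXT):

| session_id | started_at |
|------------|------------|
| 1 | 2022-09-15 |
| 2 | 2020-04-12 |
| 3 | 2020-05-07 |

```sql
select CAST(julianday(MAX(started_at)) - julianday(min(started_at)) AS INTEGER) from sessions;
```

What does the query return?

MIN = 2020-04-12, MAX = 2022-09-15.
18 days remain in April 2020 after the 12th (30 − 12).
Full months from May 2020 through August 2022 contribute their day counts.
Then 15 days into September 2022.
Total: 18 + 31 + 30 + 31 + 31 + 30 + 31 + 30 + 31 + 31 + 28 + 31 + 30 + 31 + 30 + 31 + 31 + 30 + 31 + 30 + 31 + 31 + 28 + 31 + 30 + 31 + 30 + 31 + 31 + 15 = 886.

886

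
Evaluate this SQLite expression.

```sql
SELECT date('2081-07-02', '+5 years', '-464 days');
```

2085-03-25

Adding +5 years to 2081-07-02 gives 2086-07-02.
Applying '-464 days' to 2086-07-02: counting 464 days back gives 2085-03-25.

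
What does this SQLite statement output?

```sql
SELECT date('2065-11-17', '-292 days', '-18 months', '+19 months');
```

2065-03-01

Applying '-292 days' to 2065-11-17: counting 292 days back gives 2065-01-29.
Adding -18 months to 2065-01-29 gives 2063-07-29.
Adding +19 months to 2063-07-29 targets 2065-02-29. February 2065 has only 28 days, so SQLite normalizes the 1-day overflow forward to 2065-03-01.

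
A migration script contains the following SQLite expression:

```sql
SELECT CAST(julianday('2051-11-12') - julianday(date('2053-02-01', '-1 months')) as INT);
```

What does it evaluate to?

-416

Adding -1 month to 2053-02-01 gives 2053-01-01.
18 days remain in November 2051 after the 12th (30 − 12).
Full months from December 2051 through December 2052 contribute their day counts.
Then 1 day into January 2053.
Total: 18 + 31 + 31 + 29 + 31 + 30 + 31 + 30 + 31 + 31 + 30 + 31 + 30 + 31 + 1 = 416.
The subtraction is earlier − later, so the result is −416 → -416.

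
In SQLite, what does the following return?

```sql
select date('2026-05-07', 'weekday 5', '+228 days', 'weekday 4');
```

2026-12-24

`weekday 5` advances to the next Friday; 2026-05-07 is a Thursday, so it moves forward to 2026-05-08.
Applying '+228 days' to 2026-05-08: counting 228 days forward gives 2026-12-22.
`weekday 4` advances to the next Thursday; 2026-12-22 is a Tuesday, so it moves forward to 2026-12-24.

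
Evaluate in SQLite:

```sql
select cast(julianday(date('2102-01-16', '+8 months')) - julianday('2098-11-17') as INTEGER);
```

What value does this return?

Adding +8 months to 2102-01-16 gives 2102-09-16.
13 days remain in November 2098 after the 17th (30 − 17).
Full months from December 2098 through August 2102 contribute their day counts.
Then 16 days into September 2102.
Total: 13 + 31 + 31 + 28 + 31 + 30 + 31 + 30 + 31 + 31 + 30 + 31 + 30 + 31 + 31 + 28 + 31 + 30 + 31 + 30 + 31 + 31 + 30 + 31 + 30 + 31 + 31 + 28 + 31 + 30 + 31 + 30 + 31 + 31 + 30 + 31 + 30 + 31 + 31 + 28 + 31 + 30 + 31 + 30 + 31 + 31 + 16 = 1398.

1398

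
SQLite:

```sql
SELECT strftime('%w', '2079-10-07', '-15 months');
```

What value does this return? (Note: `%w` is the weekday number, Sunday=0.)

4

First apply '-15 months': 2079-10-07 → 2078-07-07.
2078-07-07 is a Thursday; with Sunday=0 that is 4.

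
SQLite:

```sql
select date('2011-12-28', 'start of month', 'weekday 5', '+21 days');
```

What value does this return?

`start of month` rewinds 2011-12-28 to 2011-12-01.
`weekday 5` advances to the next Friday; 2011-12-01 is a Thursday, so it moves forward to 2011-12-02.
Advancing 21 more days within December lands on 2011-12-23.

2011-12-23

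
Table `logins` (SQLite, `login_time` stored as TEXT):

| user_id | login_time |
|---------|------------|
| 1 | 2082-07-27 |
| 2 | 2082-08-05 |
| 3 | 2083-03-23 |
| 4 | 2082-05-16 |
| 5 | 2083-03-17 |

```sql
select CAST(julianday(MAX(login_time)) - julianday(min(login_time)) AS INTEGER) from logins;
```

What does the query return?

311

MIN = 2082-05-16, MAX = 2083-03-23.
15 days remain in May 2082 after the 16th (31 − 16).
Full months from June 2082 through February 2083 contribute their day counts.
Then 23 days into March 2083.
Total: 15 + 30 + 31 + 31 + 30 + 31 + 30 + 31 + 31 + 28 + 23 = 311.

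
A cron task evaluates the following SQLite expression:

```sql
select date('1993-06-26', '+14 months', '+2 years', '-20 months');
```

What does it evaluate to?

Adding +14 months to 1993-06-26 gives 1994-08-26.
Adding +2 years to 1994-08-26 gives 1996-08-26.
Adding -20 months to 1996-08-26 gives 1994-12-26.

1994-12-26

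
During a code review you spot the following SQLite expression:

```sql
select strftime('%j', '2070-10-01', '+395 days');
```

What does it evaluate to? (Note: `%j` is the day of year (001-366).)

First apply '+395 days': 2070-10-01 → 2071-10-31.
Day-of-year for 2071-10-31: days since 2071-01-01 inclusive = 304, zero-padded to 304.

304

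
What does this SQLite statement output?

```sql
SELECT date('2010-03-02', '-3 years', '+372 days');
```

2008-03-08

Adding -3 years to 2010-03-02 gives 2007-03-02.
Applying '+372 days' to 2007-03-02: counting 372 days forward gives 2008-03-08.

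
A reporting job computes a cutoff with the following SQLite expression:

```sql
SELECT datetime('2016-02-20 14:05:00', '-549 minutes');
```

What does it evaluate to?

2016-02-20 04:56:00

549 minutes = 9h 9m; -549 minutes from 2016-02-20 14:05:00 is 2016-02-20 04:56:00.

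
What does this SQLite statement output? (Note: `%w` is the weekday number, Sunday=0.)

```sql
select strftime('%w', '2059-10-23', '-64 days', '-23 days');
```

1

First apply '-64 days', '-23 days': 2059-10-23 → 2059-07-28.
2059-07-28 is a Monday; with Sunday=0 that is 1.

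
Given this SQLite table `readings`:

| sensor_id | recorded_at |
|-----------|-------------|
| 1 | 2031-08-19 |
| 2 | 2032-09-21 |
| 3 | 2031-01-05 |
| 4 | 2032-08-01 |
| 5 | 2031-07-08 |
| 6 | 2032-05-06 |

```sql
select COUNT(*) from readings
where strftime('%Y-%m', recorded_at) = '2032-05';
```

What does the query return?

1

Rows with year-month 2032-05: 2032-05-06 → 1.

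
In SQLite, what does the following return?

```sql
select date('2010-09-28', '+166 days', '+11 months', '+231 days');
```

2012-10-01

Applying '+166 days' to 2010-09-28: counting 166 days forward gives 2011-03-13.
Adding +11 months to 2011-03-13 gives 2012-02-13.
Applying '+231 days' to 2012-02-13: counting 231 days forward gives 2012-10-01.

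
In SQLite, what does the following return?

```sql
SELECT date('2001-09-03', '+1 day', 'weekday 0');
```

Advancing 1 more day within September lands on 2001-09-04.
`weekday 0` advances to the next Sunday; 2001-09-04 is a Tuesday, so it moves forward to 2001-09-09.

2001-09-09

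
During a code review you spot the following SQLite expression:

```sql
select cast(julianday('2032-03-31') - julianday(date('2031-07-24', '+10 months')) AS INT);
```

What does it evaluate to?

-54

Adding +10 months to 2031-07-24 gives 2032-05-24.
0 days remain in March 2032 after the 31st (31 − 31).
April 2032: 30 days.
Then 24 days into May 2032.
Total: 0 + 30 + 24 = 54.
The subtraction is earlier − later, so the result is −54 → -54.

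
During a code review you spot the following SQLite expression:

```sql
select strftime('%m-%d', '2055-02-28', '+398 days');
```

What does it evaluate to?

04-01

First apply '+398 days': 2055-02-28 → 2056-04-01.
`%m-%d` extracts the month-day: 04-01.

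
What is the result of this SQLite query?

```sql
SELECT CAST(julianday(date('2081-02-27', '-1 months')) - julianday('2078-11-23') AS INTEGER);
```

Adding -1 month to 2081-02-27 gives 2081-01-27.
7 days remain in November 2078 after the 23rd (30 − 23).
Full months from December 2078 through December 2080 contribute their day counts.
Then 27 days into January 2081.
Total: 7 + 31 + 31 + 28 + 31 + 30 + 31 + 30 + 31 + 31 + 30 + 31 + 30 + 31 + 31 + 29 + 31 + 30 + 31 + 30 + 31 + 31 + 30 + 31 + 30 + 31 + 27 = 796.

796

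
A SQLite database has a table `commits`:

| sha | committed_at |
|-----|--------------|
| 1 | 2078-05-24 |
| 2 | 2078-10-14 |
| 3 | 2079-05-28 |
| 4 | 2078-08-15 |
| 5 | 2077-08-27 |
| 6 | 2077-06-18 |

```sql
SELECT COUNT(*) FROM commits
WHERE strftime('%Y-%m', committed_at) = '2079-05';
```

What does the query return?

Rows with year-month 2079-05: 2079-05-28 → 1.

1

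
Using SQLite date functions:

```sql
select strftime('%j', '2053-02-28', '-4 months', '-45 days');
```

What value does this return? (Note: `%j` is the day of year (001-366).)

First apply '-4 months', '-45 days': 2053-02-28 → 2052-09-13.
Day-of-year for 2052-09-13: days since 2052-01-01 inclusive = 257, zero-padded to 257.

257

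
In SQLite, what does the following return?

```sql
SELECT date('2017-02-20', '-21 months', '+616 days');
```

Adding -21 months to 2017-02-20 gives 2015-05-20.
Applying '+616 days' to 2015-05-20: counting 616 days forward gives 2017-01-25.

2017-01-25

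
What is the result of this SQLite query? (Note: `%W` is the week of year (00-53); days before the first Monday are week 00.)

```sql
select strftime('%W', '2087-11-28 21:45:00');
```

47

2087-11-28 is a Friday. SQLite's %W counts Mondays since the year started; the result is 47.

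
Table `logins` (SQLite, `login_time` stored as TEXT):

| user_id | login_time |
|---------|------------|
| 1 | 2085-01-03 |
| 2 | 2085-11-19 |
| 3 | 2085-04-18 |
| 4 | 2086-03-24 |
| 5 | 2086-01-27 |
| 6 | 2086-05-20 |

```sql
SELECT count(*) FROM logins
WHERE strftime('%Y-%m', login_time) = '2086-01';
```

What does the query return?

Rows with year-month 2086-01: 2086-01-27 → 1.

1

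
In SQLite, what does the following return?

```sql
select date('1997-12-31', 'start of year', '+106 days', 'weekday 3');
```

`start of year` rewinds 1997-12-31 to 1997-01-01.
Applying '+106 days' to 1997-01-01: counting 106 days forward gives 1997-04-17.
`weekday 3` advances to the next Wednesday; 1997-04-17 is a Thursday, so it moves forward to 1997-04-23.

1997-04-23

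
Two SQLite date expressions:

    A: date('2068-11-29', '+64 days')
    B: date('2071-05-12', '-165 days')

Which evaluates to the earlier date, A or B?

A

A = 2069-02-01.
B = 2070-11-28.
A is earlier.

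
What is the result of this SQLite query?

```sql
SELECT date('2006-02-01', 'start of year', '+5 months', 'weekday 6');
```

2006-06-03

`start of year` rewinds 2006-02-01 to 2006-01-01.
Adding +5 months to 2006-01-01 gives 2006-06-01.
`weekday 6` advances to the next Saturday; 2006-06-01 is a Thursday, so it moves forward to 2006-06-03.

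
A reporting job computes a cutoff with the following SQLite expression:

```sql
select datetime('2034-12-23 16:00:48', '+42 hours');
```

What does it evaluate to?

2034-12-25 10:00:48

+42 hours from 2034-12-23 16:00:48 is 2034-12-25 10:00:48 (crosses midnight).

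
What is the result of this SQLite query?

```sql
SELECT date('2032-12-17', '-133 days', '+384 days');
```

2033-08-25

Applying '-133 days' to 2032-12-17: counting 133 days back gives 2032-08-06.
Applying '+384 days' to 2032-08-06: counting 384 days forward gives 2033-08-25.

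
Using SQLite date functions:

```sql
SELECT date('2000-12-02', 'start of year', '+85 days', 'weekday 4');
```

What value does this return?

`start of year` rewinds 2000-12-02 to 2000-01-01.
Applying '+85 days' to 2000-01-01: counting 85 days forward gives 2000-03-26.
`weekday 4` advances to the next Thursday; 2000-03-26 is a Sunday, so it moves forward to 2000-03-30.

2000-03-30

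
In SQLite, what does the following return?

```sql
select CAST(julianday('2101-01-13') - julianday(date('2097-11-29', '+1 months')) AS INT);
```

1110

Adding +1 month to 2097-11-29 gives 2097-12-29.
2 days remain in December 2097 after the 29th (31 − 29).
Full months from January 2098 through December 2100 contribute their day counts.
Then 13 days into January 2101.
Total: 2 + 31 + 28 + 31 + 30 + 31 + 30 + 31 + 31 + 30 + 31 + 30 + 31 + 31 + 28 + 31 + 30 + 31 + 30 + 31 + 31 + 30 + 31 + 30 + 31 + 31 + 28 + 31 + 30 + 31 + 30 + 31 + 31 + 30 + 31 + 30 + 31 + 13 = 1110.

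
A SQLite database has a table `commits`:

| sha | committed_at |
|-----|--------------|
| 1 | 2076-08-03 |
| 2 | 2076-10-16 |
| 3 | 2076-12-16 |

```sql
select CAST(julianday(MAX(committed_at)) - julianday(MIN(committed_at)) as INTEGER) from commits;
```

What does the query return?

MIN = 2076-08-03, MAX = 2076-12-16.
28 days remain in August 2076 after the 3rd (31 − 3).
September 2076: 30 days.
October 2076: 31 days.
November 2076: 30 days.
Then 16 days into December 2076.
Total: 28 + 30 + 31 + 30 + 16 = 135.

135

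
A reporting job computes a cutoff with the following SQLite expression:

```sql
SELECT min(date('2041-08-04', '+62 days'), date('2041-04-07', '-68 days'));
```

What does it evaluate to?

2041-01-29

date('2041-08-04', '+62 days') → 2041-10-05.
date('2041-04-07', '-68 days') → 2041-01-29.
Earlier of the two is 2041-01-29.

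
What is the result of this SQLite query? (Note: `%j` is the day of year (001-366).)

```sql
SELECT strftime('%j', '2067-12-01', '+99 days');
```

069

First apply '+99 days': 2067-12-01 → 2068-03-09.
Day-of-year for 2068-03-09: days since 2068-01-01 inclusive = 69, zero-padded to 069.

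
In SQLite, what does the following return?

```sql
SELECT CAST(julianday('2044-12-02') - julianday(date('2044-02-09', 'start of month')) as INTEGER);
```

`start of month` rewinds 2044-02-09 to 2044-02-01.
28 days remain in February 2044 after the 1st (29 − 1).
Full months from March 2044 through November 2044 contribute their day counts.
Then 2 days into December 2044.
Total: 28 + 31 + 30 + 31 + 30 + 31 + 31 + 30 + 31 + 30 + 2 = 305.

305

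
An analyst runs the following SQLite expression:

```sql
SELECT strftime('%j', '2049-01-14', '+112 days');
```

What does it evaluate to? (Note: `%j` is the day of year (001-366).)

First apply '+112 days': 2049-01-14 → 2049-05-06.
Day-of-year for 2049-05-06: days since 2049-01-01 inclusive = 126, zero-padded to 126.

126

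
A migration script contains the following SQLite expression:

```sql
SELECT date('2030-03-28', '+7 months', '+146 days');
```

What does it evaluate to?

2031-03-23

Adding +7 months to 2030-03-28 gives 2030-10-28.
Applying '+146 days' to 2030-10-28: counting 146 days forward gives 2031-03-23.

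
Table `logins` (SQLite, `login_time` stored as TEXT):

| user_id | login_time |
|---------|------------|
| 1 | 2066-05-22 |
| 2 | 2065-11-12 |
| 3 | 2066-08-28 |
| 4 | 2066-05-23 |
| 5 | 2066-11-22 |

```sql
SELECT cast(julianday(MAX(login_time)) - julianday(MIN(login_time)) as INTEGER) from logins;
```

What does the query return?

375

MIN = 2065-11-12, MAX = 2066-11-22.
18 days remain in November 2065 after the 12th (30 − 12).
Full months from December 2065 through October 2066 contribute their day counts.
Then 22 days into November 2066.
Total: 18 + 31 + 31 + 28 + 31 + 30 + 31 + 30 + 31 + 31 + 30 + 31 + 22 = 375.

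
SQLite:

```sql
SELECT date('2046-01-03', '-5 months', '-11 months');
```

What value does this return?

2044-09-03

Adding -5 months to 2046-01-03 gives 2045-08-03.
Adding -11 months to 2045-08-03 gives 2044-09-03.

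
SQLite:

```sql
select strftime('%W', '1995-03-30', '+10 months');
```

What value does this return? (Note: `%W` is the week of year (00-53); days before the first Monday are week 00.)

05

First apply '+10 months': 1995-03-30 → 1996-01-30.
1996-01-30 is a Tuesday. SQLite's %W counts Mondays since the year started; the result is 05.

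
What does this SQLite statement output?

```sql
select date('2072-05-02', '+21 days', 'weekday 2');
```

2072-05-24

Advancing 21 more days within May lands on 2072-05-23.
`weekday 2` advances to the next Tuesday; 2072-05-23 is a Monday, so it moves forward to 2072-05-24.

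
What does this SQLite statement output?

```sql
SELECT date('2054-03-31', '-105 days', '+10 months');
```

2054-10-16

Applying '-105 days' to 2054-03-31: counting 105 days back gives 2053-12-16.
Adding +10 months to 2053-12-16 gives 2054-10-16.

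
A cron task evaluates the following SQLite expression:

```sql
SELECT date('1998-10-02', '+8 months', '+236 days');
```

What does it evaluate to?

Adding +8 months to 1998-10-02 gives 1999-06-02.
Applying '+236 days' to 1999-06-02: counting 236 days forward gives 2000-01-24.

2000-01-24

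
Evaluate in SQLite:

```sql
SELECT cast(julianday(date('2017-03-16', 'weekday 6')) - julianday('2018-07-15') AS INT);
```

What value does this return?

`weekday 6` advances to the next Saturday; 2017-03-16 is a Thursday, so it moves forward to 2017-03-18.
13 days remain in March 2017 after the 18th (31 − 18).
Full months from April 2017 through June 2018 contribute their day counts.
Then 15 days into July 2018.
Total: 13 + 30 + 31 + 30 + 31 + 31 + 30 + 31 + 30 + 31 + 31 + 28 + 31 + 30 + 31 + 30 + 15 = 484.
The subtraction is earlier − later, so the result is −484 → -484.

-484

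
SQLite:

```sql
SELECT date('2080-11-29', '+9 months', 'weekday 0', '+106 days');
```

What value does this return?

Adding +9 months to 2080-11-29 gives 2081-08-29.
`weekday 0` advances to the next Sunday; 2081-08-29 is a Friday, so it moves forward to 2081-08-31.
Applying '+106 days' to 2081-08-31: counting 106 days forward gives 2081-12-15.

2081-12-15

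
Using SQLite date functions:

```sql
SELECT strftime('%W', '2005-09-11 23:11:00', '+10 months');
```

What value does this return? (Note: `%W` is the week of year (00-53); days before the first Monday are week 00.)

First apply '+10 months': 2005-09-11 23:11:00 → 2006-07-11 23:11:00.
2006-07-11 is a Tuesday. SQLite's %W counts Mondays since the year started; the result is 28.

28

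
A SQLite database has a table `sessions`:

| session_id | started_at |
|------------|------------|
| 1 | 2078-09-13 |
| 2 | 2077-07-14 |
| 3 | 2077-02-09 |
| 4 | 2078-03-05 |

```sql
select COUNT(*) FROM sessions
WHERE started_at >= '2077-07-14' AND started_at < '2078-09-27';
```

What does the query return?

Rows in [2077-07-14, 2078-09-27): 2078-09-13, 2077-07-14, 2078-03-05 → 3 rows.

3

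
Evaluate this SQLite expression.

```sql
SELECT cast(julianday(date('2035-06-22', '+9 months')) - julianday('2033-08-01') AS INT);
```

964

Adding +9 months to 2035-06-22 gives 2036-03-22.
30 days remain in August 2033 after the 1st (31 − 1).
Full months from September 2033 through February 2036 contribute their day counts.
Then 22 days into March 2036.
Total: 30 + 30 + 31 + 30 + 31 + 31 + 28 + 31 + 30 + 31 + 30 + 31 + 31 + 30 + 31 + 30 + 31 + 31 + 28 + 31 + 30 + 31 + 30 + 31 + 31 + 30 + 31 + 30 + 31 + 31 + 29 + 22 = 964.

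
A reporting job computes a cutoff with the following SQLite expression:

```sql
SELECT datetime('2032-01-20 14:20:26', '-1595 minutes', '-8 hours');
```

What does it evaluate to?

1595 minutes = 26h 35m; -1595 minutes from 2032-01-20 14:20:26 is 2032-01-19 11:45:26 (crosses midnight).
-8 hours from 2032-01-19 11:45:26 is 2032-01-19 03:45:26.

2032-01-19 03:45:26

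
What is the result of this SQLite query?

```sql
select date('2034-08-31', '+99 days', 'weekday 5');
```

Applying '+99 days' to 2034-08-31: counting 99 days forward gives 2034-12-08.
`weekday 5` advances to the next Friday; 2034-12-08 is already a Friday, so it stays at 2034-12-08.

2034-12-08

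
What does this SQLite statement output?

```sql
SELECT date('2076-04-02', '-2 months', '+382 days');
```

2077-02-18

Adding -2 months to 2076-04-02 gives 2076-02-02.
Applying '+382 days' to 2076-02-02: counting 382 days forward gives 2077-02-18.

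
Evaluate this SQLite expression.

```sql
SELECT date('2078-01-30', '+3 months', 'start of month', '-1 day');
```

Adding +3 months to 2078-01-30 gives 2078-04-30.
`start of month` rewinds 2078-04-30 to 2078-04-01.
Going back 1 day from 2078-04-01 reaches 2078-03-31 (last day of March, 31 days).

2078-03-31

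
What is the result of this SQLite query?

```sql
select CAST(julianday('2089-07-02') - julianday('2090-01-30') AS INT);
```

29 days remain in July 2089 after the 2nd (31 − 2).
August 2089: 31 days.
September 2089: 30 days.
October 2089: 31 days.
November 2089: 30 days.
December 2089: 31 days.
Then 30 days into January 2090.
Total: 29 + 31 + 30 + 31 + 30 + 31 + 30 = 212.
The subtraction is earlier − later, so the result is −212 → -212.

-212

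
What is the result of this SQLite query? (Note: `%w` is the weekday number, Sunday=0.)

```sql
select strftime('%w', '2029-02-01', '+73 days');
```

0

First apply '+73 days': 2029-02-01 → 2029-04-15.
2029-04-15 is a Sunday; with Sunday=0 that is 0.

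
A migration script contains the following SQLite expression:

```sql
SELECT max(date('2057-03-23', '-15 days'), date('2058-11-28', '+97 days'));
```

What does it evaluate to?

2059-03-05

date('2057-03-23', '-15 days') → 2057-03-08.
date('2058-11-28', '+97 days') → 2059-03-05.
Later of the two is 2059-03-05.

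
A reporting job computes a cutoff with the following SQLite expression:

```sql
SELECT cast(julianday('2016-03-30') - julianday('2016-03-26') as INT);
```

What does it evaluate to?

4

Both dates are in March 2016: 30 − 26 = 4.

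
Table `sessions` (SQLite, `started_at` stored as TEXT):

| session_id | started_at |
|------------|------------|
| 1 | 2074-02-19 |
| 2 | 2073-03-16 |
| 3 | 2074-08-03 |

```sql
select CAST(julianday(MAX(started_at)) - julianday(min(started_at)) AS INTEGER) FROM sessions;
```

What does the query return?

MIN = 2073-03-16, MAX = 2074-08-03.
15 days remain in March 2073 after the 16th (31 − 16).
Full months from April 2073 through July 2074 contribute their day counts.
Then 3 days into August 2074.
Total: 15 + 30 + 31 + 30 + 31 + 31 + 30 + 31 + 30 + 31 + 31 + 28 + 31 + 30 + 31 + 30 + 31 + 3 = 505.

505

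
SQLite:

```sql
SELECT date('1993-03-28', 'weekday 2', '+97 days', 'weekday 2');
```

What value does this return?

`weekday 2` advances to the next Tuesday; 1993-03-28 is a Sunday, so it moves forward to 1993-03-30.
Applying '+97 days' to 1993-03-30: counting 97 days forward gives 1993-07-05.
`weekday 2` advances to the next Tuesday; 1993-07-05 is a Monday, so it moves forward to 1993-07-06.

1993-07-06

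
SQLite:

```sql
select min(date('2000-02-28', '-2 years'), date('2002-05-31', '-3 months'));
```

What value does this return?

date('2000-02-28', '-2 years') → 1998-02-28.
date('2002-05-31', '-3 months') → 2002-03-03.
Earlier of the two is 1998-02-28.

1998-02-28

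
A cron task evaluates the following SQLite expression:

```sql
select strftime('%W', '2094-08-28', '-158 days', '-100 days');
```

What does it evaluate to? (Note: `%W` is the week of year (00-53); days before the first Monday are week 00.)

First apply '-158 days', '-100 days': 2094-08-28 → 2093-12-13.
2093-12-13 is a Sunday. SQLite's %W counts Mondays since the year started; the result is 49.

49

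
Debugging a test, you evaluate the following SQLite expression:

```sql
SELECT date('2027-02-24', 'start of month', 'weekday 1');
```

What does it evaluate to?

`start of month` rewinds 2027-02-24 to 2027-02-01.
`weekday 1` advances to the next Monday; 2027-02-01 is already a Monday, so it stays at 2027-02-01.

2027-02-01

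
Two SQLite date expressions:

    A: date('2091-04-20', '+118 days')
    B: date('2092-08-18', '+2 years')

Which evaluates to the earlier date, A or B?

A = 2091-08-16.
B = 2094-08-18.
A is earlier.

A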